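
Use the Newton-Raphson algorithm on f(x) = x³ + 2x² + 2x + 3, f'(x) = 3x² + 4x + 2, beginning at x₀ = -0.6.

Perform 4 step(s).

f(x) = x³ + 2x² + 2x + 3
f'(x) = 3x² + 4x + 2
x₀ = -0.6

Newton-Raphson formula: x_{n+1} = x_n - f(x_n)/f'(x_n)

Iteration 1:
  f(-0.600000) = 2.304000
  f'(-0.600000) = 0.680000
  x_1 = -0.600000 - 2.304000/0.680000 = -3.988235
Iteration 2:
  f(-3.988235) = -36.601382
  f'(-3.988235) = 33.765121
  x_2 = -3.988235 - (-36.601382)/33.765121 = -2.904236
Iteration 3:
  f(-2.904236) = -10.435322
  f'(-2.904236) = 15.686810
  x_3 = -2.904236 - (-10.435322)/15.686810 = -2.239006
Iteration 4:
  f(-2.239006) = -2.676188
  f'(-2.239006) = 8.083424
  x_4 = -2.239006 - (-2.676188)/8.083424 = -1.907935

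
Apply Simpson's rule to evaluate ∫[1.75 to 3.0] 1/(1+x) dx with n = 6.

f(x) = 1/(1+x)
a = 1.75, b = 3.0, n = 6
h = (b - a)/n = 0.208333

Simpson's rule: (h/3)[f(x₀) + 4f(x₁) + 2f(x₂) + ... + f(xₙ)]

x_0 = 1.7500, f(x_0) = 0.363636, coefficient = 1
x_1 = 1.9583, f(x_1) = 0.338028, coefficient = 4
x_2 = 2.1667, f(x_2) = 0.315789, coefficient = 2
x_3 = 2.3750, f(x_3) = 0.296296, coefficient = 4
x_4 = 2.5833, f(x_4) = 0.279070, coefficient = 2
x_5 = 2.7917, f(x_5) = 0.263736, coefficient = 4
x_6 = 3.0000, f(x_6) = 0.250000, coefficient = 1

I ≈ (0.208333/3) × 5.395598 = 0.374694
Exact value: 0.374693
Error: 0.000001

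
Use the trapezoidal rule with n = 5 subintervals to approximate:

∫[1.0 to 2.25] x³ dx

f(x) = x³
a = 1.0, b = 2.25, n = 5
h = (b - a)/n = 0.250000

Trapezoidal rule: (h/2)[f(x₀) + 2f(x₁) + 2f(x₂) + ... + f(xₙ)]

x_0 = 1.0000, f(x_0) = 1.000000, coefficient = 1
x_1 = 1.2500, f(x_1) = 1.953125, coefficient = 2
x_2 = 1.5000, f(x_2) = 3.375000, coefficient = 2
x_3 = 1.7500, f(x_3) = 5.359375, coefficient = 2
x_4 = 2.0000, f(x_4) = 8.000000, coefficient = 2
x_5 = 2.2500, f(x_5) = 11.390625, coefficient = 1

I ≈ (0.250000/2) × 49.765625 = 6.220703
Exact value: 6.157227
Error: 0.063477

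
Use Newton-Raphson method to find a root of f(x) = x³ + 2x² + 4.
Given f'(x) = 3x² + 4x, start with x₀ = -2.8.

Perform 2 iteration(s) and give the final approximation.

f(x) = x³ + 2x² + 4
f'(x) = 3x² + 4x
x₀ = -2.8

Newton-Raphson formula: x_{n+1} = x_n - f(x_n)/f'(x_n)

Iteration 1:
  f(-2.800000) = -2.272000
  f'(-2.800000) = 12.320000
  x_1 = -2.800000 - (-2.272000)/12.320000 = -2.615584
Iteration 2:
  f(-2.615584) = -0.211386
  f'(-2.615584) = 10.061508
  x_2 = -2.615584 - (-0.211386)/10.061508 = -2.594575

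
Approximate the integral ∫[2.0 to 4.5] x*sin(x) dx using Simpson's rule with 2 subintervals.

f(x) = x*sin(x)
a = 2.0, b = 4.5, n = 2
h = (b - a)/n = 1.250000

Simpson's rule: (h/3)[f(x₀) + 4f(x₁) + 2f(x₂) + ... + f(xₙ)]

x_0 = 2.0000, f(x_0) = 1.818595, coefficient = 1
x_1 = 3.2500, f(x_1) = -0.351634, coefficient = 4
x_2 = 4.5000, f(x_2) = -4.398886, coefficient = 1

I ≈ (1.250000/3) × -3.986827 = -1.661178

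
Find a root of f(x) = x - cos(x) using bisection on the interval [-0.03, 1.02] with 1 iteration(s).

f(x) = x - cos(x)
Initial interval: [-0.03, 1.02]

Iteration 1:
  c_1 = (-0.030000 + 1.020000)/2 = 0.495000
  f(c_1) = f(0.495000) = -0.384969
  f(a) × f(c) ≥ 0, new interval: [0.495000, 1.020000]

After 1 iteration(s), the approximation is c_1 = 0.495000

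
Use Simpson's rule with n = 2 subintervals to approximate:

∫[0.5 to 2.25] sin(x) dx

f(x) = sin(x)
a = 0.5, b = 2.25, n = 2
h = (b - a)/n = 0.875000

Simpson's rule: (h/3)[f(x₀) + 4f(x₁) + 2f(x₂) + ... + f(xₙ)]

x_0 = 0.5000, f(x_0) = 0.479426, coefficient = 1
x_1 = 1.3750, f(x_1) = 0.980893, coefficient = 4
x_2 = 2.2500, f(x_2) = 0.778073, coefficient = 1

I ≈ (0.875000/3) × 5.181071 = 1.511146
Exact value: 1.505756
Error: 0.005390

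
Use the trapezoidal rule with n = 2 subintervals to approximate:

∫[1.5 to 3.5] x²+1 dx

f(x) = x²+1
a = 1.5, b = 3.5, n = 2
h = (b - a)/n = 1.000000

Trapezoidal rule: (h/2)[f(x₀) + 2f(x₁) + 2f(x₂) + ... + f(xₙ)]

x_0 = 1.5000, f(x_0) = 3.250000, coefficient = 1
x_1 = 2.5000, f(x_1) = 7.250000, coefficient = 2
x_2 = 3.5000, f(x_2) = 13.250000, coefficient = 1

I ≈ (1.000000/2) × 31.000000 = 15.500000
Exact value: 15.166667
Error: 0.333333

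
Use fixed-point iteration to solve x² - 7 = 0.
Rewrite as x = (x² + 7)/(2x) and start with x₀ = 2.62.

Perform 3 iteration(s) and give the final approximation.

Equation: x² - 7 = 0
Fixed-point form: x = (x² + 7)/(2x)
x₀ = 2.62

x_1 = g(2.620000) = 2.645878
x_2 = g(2.645878) = 2.645751
x_3 = g(2.645751) = 2.645751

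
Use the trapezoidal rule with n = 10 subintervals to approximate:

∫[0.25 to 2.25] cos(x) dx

f(x) = cos(x)
a = 0.25, b = 2.25, n = 10
h = (b - a)/n = 0.200000

Trapezoidal rule: (h/2)[f(x₀) + 2f(x₁) + 2f(x₂) + ... + f(xₙ)]

x_0 = 0.2500, f(x_0) = 0.968912, coefficient = 1
x_1 = 0.4500, f(x_1) = 0.900447, coefficient = 2
x_2 = 0.6500, f(x_2) = 0.796084, coefficient = 2
x_3 = 0.8500, f(x_3) = 0.659983, coefficient = 2
x_4 = 1.0500, f(x_4) = 0.497571, coefficient = 2
x_5 = 1.2500, f(x_5) = 0.315322, coefficient = 2
x_6 = 1.4500, f(x_6) = 0.120503, coefficient = 2
x_7 = 1.6500, f(x_7) = -0.079121, coefficient = 2
x_8 = 1.8500, f(x_8) = -0.275590, coefficient = 2
x_9 = 2.0500, f(x_9) = -0.461073, coefficient = 2
x_10 = 2.2500, f(x_10) = -0.628174, coefficient = 1

I ≈ (0.200000/2) × 5.288992 = 0.528899
Exact value: 0.530669
Error: 0.001770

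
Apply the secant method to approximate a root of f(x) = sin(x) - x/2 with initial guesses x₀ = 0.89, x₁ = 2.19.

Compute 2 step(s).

f(x) = sin(x) - x/2
x₀ = 0.89, x₁ = 2.19

Secant formula: x_{n+1} = x_n - f(x_n)(x_n - x_{n-1})/(f(x_n) - f(x_{n-1}))

Iteration 1:
  f(0.890000) = 0.332072
  f(2.190000) = -0.280659
  x_2 = 2.190000 - (-0.280659)×(2.190000 - 0.890000)/(-0.280659 - 0.332072)
       = 1.594540
Iteration 2:
  f(2.190000) = -0.280659
  f(1.594540) = 0.202448
  x_3 = 1.594540 - 0.202448×(1.594540 - 2.190000)/(0.202448 - (-0.280659))
       = 1.844070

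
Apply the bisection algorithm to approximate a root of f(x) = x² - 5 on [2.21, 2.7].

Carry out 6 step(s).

f(x) = x² - 5
Initial interval: [2.21, 2.7]

Iteration 1:
  c_1 = (2.210000 + 2.700000)/2 = 2.455000
  f(c_1) = f(2.455000) = 1.027025
  f(a) × f(c) < 0, new interval: [2.210000, 2.455000]
Iteration 2:
  c_2 = (2.210000 + 2.455000)/2 = 2.332500
  f(c_2) = f(2.332500) = 0.440556
  f(a) × f(c) < 0, new interval: [2.210000, 2.332500]
Iteration 3:
  c_3 = (2.210000 + 2.332500)/2 = 2.271250
  f(c_3) = f(2.271250) = 0.158577
  f(a) × f(c) < 0, new interval: [2.210000, 2.271250]
Iteration 4:
  c_4 = (2.210000 + 2.271250)/2 = 2.240625
  f(c_4) = f(2.240625) = 0.020400
  f(a) × f(c) < 0, new interval: [2.210000, 2.240625]
Iteration 5:
  c_5 = (2.210000 + 2.240625)/2 = 2.225313
  f(c_5) = f(2.225313) = -0.047984
  f(a) × f(c) ≥ 0, new interval: [2.225313, 2.240625]
Iteration 6:
  c_6 = (2.225313 + 2.240625)/2 = 2.232969
  f(c_6) = f(2.232969) = -0.013851
  f(a) × f(c) ≥ 0, new interval: [2.232969, 2.240625]

After 6 iteration(s), the approximation is c_6 = 2.232969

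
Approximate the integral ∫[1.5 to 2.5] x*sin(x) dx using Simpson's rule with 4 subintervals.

f(x) = x*sin(x)
a = 1.5, b = 2.5, n = 4
h = (b - a)/n = 0.250000

Simpson's rule: (h/3)[f(x₀) + 4f(x₁) + 2f(x₂) + ... + f(xₙ)]

x_0 = 1.5000, f(x_0) = 1.496242, coefficient = 1
x_1 = 1.7500, f(x_1) = 1.721975, coefficient = 4
x_2 = 2.0000, f(x_2) = 1.818595, coefficient = 2
x_3 = 2.2500, f(x_3) = 1.750665, coefficient = 4
x_4 = 2.5000, f(x_4) = 1.496180, coefficient = 1

I ≈ (0.250000/3) × 20.520173 = 1.710014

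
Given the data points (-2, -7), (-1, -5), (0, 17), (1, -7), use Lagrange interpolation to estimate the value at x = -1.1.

Lagrange interpolation formula:
P(x) = Σ yᵢ × Lᵢ(x)
where Lᵢ(x) = Π_{j≠i} (x - xⱼ)/(xᵢ - xⱼ)

L_0(-1.1) = (-1.1 - (-1))/(-2 - (-1)) × (-1.1 - 0)/(-2 - 0) × (-1.1 - 1)/(-2 - 1) = 0.038500
L_1(-1.1) = (-1.1 - (-2))/(-1 - (-2)) × (-1.1 - 0)/(-1 - 0) × (-1.1 - 1)/(-1 - 1) = 1.039500
L_2(-1.1) = (-1.1 - (-2))/(0 - (-2)) × (-1.1 - (-1))/(0 - (-1)) × (-1.1 - 1)/(0 - 1) = -0.094500
L_3(-1.1) = (-1.1 - (-2))/(1 - (-2)) × (-1.1 - (-1))/(1 - (-1)) × (-1.1 - 0)/(1 - 0) = 0.016500

P(-1.1) = (-7)×L_0(-1.1) + (-5)×L_1(-1.1) + 17×L_2(-1.1) + (-7)×L_3(-1.1)
P(-1.1) = -7.189000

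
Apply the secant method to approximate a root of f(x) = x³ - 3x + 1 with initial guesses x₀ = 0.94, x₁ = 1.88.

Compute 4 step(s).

f(x) = x³ - 3x + 1
x₀ = 0.94, x₁ = 1.88

Secant formula: x_{n+1} = x_n - f(x_n)(x_n - x_{n-1})/(f(x_n) - f(x_{n-1}))

Iteration 1:
  f(0.940000) = -0.989416
  f(1.880000) = 2.004672
  x_2 = 1.880000 - 2.004672×(1.880000 - 0.940000)/(2.004672 - (-0.989416))
       = 1.250629
Iteration 2:
  f(1.880000) = 2.004672
  f(1.250629) = -0.795812
  x_3 = 1.250629 - (-0.795812)×(1.250629 - 1.880000)/(-0.795812 - 2.004672)
       = 1.429477
Iteration 3:
  f(1.250629) = -0.795812
  f(1.429477) = -0.367431
  x_4 = 1.429477 - (-0.367431)×(1.429477 - 1.250629)/(-0.367431 - (-0.795812))
       = 1.582879
Iteration 4:
  f(1.429477) = -0.367431
  f(1.582879) = 0.217274
  x_5 = 1.582879 - 0.217274×(1.582879 - 1.429477)/(0.217274 - (-0.367431))
       = 1.525875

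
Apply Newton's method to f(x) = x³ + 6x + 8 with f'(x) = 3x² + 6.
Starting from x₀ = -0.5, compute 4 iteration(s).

f(x) = x³ + 6x + 8
f'(x) = 3x² + 6
x₀ = -0.5

Newton-Raphson formula: x_{n+1} = x_n - f(x_n)/f'(x_n)

Iteration 1:
  f(-0.500000) = 4.875000
  f'(-0.500000) = 6.750000
  x_1 = -0.500000 - 4.875000/6.750000 = -1.222222
Iteration 2:
  f(-1.222222) = -1.159122
  f'(-1.222222) = 10.481481
  x_2 = -1.222222 - (-1.159122)/10.481481 = -1.111635
Iteration 3:
  f(-1.111635) = -0.043490
  f'(-1.111635) = 9.707194
  x_3 = -1.111635 - (-0.043490)/9.707194 = -1.107154
Iteration 4:
  f(-1.107154) = -0.000067
  f'(-1.107154) = 9.677373
  x_4 = -1.107154 - (-0.000067)/9.677373 = -1.107148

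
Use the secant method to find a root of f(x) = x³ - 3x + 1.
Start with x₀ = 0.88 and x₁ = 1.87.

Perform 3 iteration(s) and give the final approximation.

f(x) = x³ - 3x + 1
x₀ = 0.88, x₁ = 1.87

Secant formula: x_{n+1} = x_n - f(x_n)(x_n - x_{n-1})/(f(x_n) - f(x_{n-1}))

Iteration 1:
  f(0.880000) = -0.958528
  f(1.870000) = 1.929203
  x_2 = 1.870000 - 1.929203×(1.870000 - 0.880000)/(1.929203 - (-0.958528))
       = 1.208612
Iteration 2:
  f(1.870000) = 1.929203
  f(1.208612) = -0.860365
  x_3 = 1.208612 - (-0.860365)×(1.208612 - 1.870000)/(-0.860365 - 1.929203)
       = 1.412599
Iteration 3:
  f(1.208612) = -0.860365
  f(1.412599) = -0.419047
  x_4 = 1.412599 - (-0.419047)×(1.412599 - 1.208612)/(-0.419047 - (-0.860365))
       = 1.606292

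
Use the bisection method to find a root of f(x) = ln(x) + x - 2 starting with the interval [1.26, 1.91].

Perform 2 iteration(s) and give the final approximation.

f(x) = ln(x) + x - 2
Initial interval: [1.26, 1.91]

Iteration 1:
  c_1 = (1.260000 + 1.910000)/2 = 1.585000
  f(c_1) = f(1.585000) = 0.045584
  f(a) × f(c) < 0, new interval: [1.260000, 1.585000]
Iteration 2:
  c_2 = (1.260000 + 1.585000)/2 = 1.422500
  f(c_2) = f(1.422500) = -0.225084
  f(a) × f(c) ≥ 0, new interval: [1.422500, 1.585000]

After 2 iteration(s), the approximation is c_2 = 1.422500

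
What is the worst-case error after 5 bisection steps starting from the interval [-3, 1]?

Bisection error bound: |error| ≤ (b-a)/2^n
|error| ≤ (1 - (-3))/2^5 = 4/2^5
|error| ≤ 0.1250000000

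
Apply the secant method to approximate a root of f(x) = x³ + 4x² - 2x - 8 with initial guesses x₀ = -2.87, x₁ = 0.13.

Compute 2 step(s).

f(x) = x³ + 4x² - 2x - 8
x₀ = -2.87, x₁ = 0.13

Secant formula: x_{n+1} = x_n - f(x_n)(x_n - x_{n-1})/(f(x_n) - f(x_{n-1}))

Iteration 1:
  f(-2.870000) = 7.047697
  f(0.130000) = -8.190203
  x_2 = 0.130000 - (-8.190203)×(0.130000 - (-2.870000))/(-8.190203 - 7.047697)
       = -1.482467
Iteration 2:
  f(0.130000) = -8.190203
  f(-1.482467) = 0.497737
  x_3 = -1.482467 - 0.497737×(-1.482467 - 0.130000)/(0.497737 - (-8.190203))
       = -1.390088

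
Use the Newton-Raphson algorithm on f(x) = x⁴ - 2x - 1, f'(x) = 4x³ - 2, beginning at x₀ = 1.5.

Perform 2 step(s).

f(x) = x⁴ - 2x - 1
f'(x) = 4x³ - 2
x₀ = 1.5

Newton-Raphson formula: x_{n+1} = x_n - f(x_n)/f'(x_n)

Iteration 1:
  f(1.500000) = 1.062500
  f'(1.500000) = 11.500000
  x_1 = 1.500000 - 1.062500/11.500000 = 1.407609
Iteration 2:
  f(1.407609) = 0.110579
  f'(1.407609) = 9.155931
  x_2 = 1.407609 - 0.110579/9.155931 = 1.395531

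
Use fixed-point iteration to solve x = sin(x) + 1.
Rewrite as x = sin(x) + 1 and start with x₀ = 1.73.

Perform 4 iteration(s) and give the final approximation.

Equation: x = sin(x) + 1
Fixed-point form: x = sin(x) + 1
x₀ = 1.73

x_1 = g(1.730000) = 1.987354
x_2 = g(1.987354) = 1.914487
x_3 = g(1.914487) = 1.941517
x_4 = g(1.941517) = 1.932066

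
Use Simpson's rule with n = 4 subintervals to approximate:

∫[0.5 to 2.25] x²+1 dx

f(x) = x²+1
a = 0.5, b = 2.25, n = 4
h = (b - a)/n = 0.437500

Simpson's rule: (h/3)[f(x₀) + 4f(x₁) + 2f(x₂) + ... + f(xₙ)]

x_0 = 0.5000, f(x_0) = 1.250000, coefficient = 1
x_1 = 0.9375, f(x_1) = 1.878906, coefficient = 4
x_2 = 1.3750, f(x_2) = 2.890625, coefficient = 2
x_3 = 1.8125, f(x_3) = 4.285156, coefficient = 4
x_4 = 2.2500, f(x_4) = 6.062500, coefficient = 1

I ≈ (0.437500/3) × 37.750000 = 5.505208
Exact value: 5.505208
Error: 0.000000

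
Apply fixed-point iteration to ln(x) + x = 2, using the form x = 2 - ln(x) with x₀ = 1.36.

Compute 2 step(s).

Equation: ln(x) + x = 2
Fixed-point form: x = 2 - ln(x)
x₀ = 1.36

x_1 = g(1.360000) = 1.692515
x_2 = g(1.692515) = 1.473784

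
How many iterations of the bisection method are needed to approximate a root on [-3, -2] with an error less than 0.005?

We need (b-a)/2^n ≤ 0.005
(-2 - (-3))/2^n ≤ 0.005
1/2^n ≤ 0.005
2^n ≥ 200
n ≥ log₂(200) = 7.64
n ≥ 8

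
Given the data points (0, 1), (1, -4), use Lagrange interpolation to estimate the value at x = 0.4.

Lagrange interpolation formula:
P(x) = Σ yᵢ × Lᵢ(x)
where Lᵢ(x) = Π_{j≠i} (x - xⱼ)/(xᵢ - xⱼ)

L_0(0.4) = (0.4 - 1)/(0 - 1) = 0.600000
L_1(0.4) = (0.4 - 0)/(1 - 0) = 0.400000

P(0.4) = 1×L_0(0.4) + (-4)×L_1(0.4)
P(0.4) = -1.000000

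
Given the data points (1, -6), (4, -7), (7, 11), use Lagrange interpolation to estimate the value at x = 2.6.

Lagrange interpolation formula:
P(x) = Σ yᵢ × Lᵢ(x)
where Lᵢ(x) = Π_{j≠i} (x - xⱼ)/(xᵢ - xⱼ)

L_0(2.6) = (2.6 - 4)/(1 - 4) × (2.6 - 7)/(1 - 7) = 0.342222
L_1(2.6) = (2.6 - 1)/(4 - 1) × (2.6 - 7)/(4 - 7) = 0.782222
L_2(2.6) = (2.6 - 1)/(7 - 1) × (2.6 - 4)/(7 - 4) = -0.124444

P(2.6) = (-6)×L_0(2.6) + (-7)×L_1(2.6) + 11×L_2(2.6)
P(2.6) = -8.897778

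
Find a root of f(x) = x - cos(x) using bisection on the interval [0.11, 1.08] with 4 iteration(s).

f(x) = x - cos(x)
Initial interval: [0.11, 1.08]

Iteration 1:
  c_1 = (0.110000 + 1.080000)/2 = 0.595000
  f(c_1) = f(0.595000) = -0.233148
  f(a) × f(c) ≥ 0, new interval: [0.595000, 1.080000]
Iteration 2:
  c_2 = (0.595000 + 1.080000)/2 = 0.837500
  f(c_2) = f(0.837500) = 0.168178
  f(a) × f(c) < 0, new interval: [0.595000, 0.837500]
Iteration 3:
  c_3 = (0.595000 + 0.837500)/2 = 0.716250
  f(c_3) = f(0.716250) = -0.038023
  f(a) × f(c) ≥ 0, new interval: [0.716250, 0.837500]
Iteration 4:
  c_4 = (0.716250 + 0.837500)/2 = 0.776875
  f(c_4) = f(0.776875) = 0.063767
  f(a) × f(c) < 0, new interval: [0.716250, 0.776875]

After 4 iteration(s), the approximation is c_4 = 0.776875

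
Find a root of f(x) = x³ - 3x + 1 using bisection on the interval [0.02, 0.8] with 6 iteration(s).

f(x) = x³ - 3x + 1
Initial interval: [0.02, 0.8]

Iteration 1:
  c_1 = (0.020000 + 0.800000)/2 = 0.410000
  f(c_1) = f(0.410000) = -0.161079
  f(a) × f(c) < 0, new interval: [0.020000, 0.410000]
Iteration 2:
  c_2 = (0.020000 + 0.410000)/2 = 0.215000
  f(c_2) = f(0.215000) = 0.364938
  f(a) × f(c) ≥ 0, new interval: [0.215000, 0.410000]
Iteration 3:
  c_3 = (0.215000 + 0.410000)/2 = 0.312500
  f(c_3) = f(0.312500) = 0.093018
  f(a) × f(c) ≥ 0, new interval: [0.312500, 0.410000]
Iteration 4:
  c_4 = (0.312500 + 0.410000)/2 = 0.361250
  f(c_4) = f(0.361250) = -0.036606
  f(a) × f(c) < 0, new interval: [0.312500, 0.361250]
Iteration 5:
  c_5 = (0.312500 + 0.361250)/2 = 0.336875
  f(c_5) = f(0.336875) = 0.027605
  f(a) × f(c) ≥ 0, new interval: [0.336875, 0.361250]
Iteration 6:
  c_6 = (0.336875 + 0.361250)/2 = 0.349063
  f(c_6) = f(0.349063) = -0.004656
  f(a) × f(c) < 0, new interval: [0.336875, 0.349063]

After 6 iteration(s), the approximation is c_6 = 0.349063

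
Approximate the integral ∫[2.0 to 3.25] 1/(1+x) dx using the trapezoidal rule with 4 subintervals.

f(x) = 1/(1+x)
a = 2.0, b = 3.25, n = 4
h = (b - a)/n = 0.312500

Trapezoidal rule: (h/2)[f(x₀) + 2f(x₁) + 2f(x₂) + ... + f(xₙ)]

x_0 = 2.0000, f(x_0) = 0.333333, coefficient = 1
x_1 = 2.3125, f(x_1) = 0.301887, coefficient = 2
x_2 = 2.6250, f(x_2) = 0.275862, coefficient = 2
x_3 = 2.9375, f(x_3) = 0.253968, coefficient = 2
x_4 = 3.2500, f(x_4) = 0.235294, coefficient = 1

I ≈ (0.312500/2) × 2.232062 = 0.348760
Exact value: 0.348307
Error: 0.000453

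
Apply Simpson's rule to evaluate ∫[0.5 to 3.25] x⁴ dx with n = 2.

f(x) = x⁴
a = 0.5, b = 3.25, n = 2
h = (b - a)/n = 1.375000

Simpson's rule: (h/3)[f(x₀) + 4f(x₁) + 2f(x₂) + ... + f(xₙ)]

x_0 = 0.5000, f(x_0) = 0.062500, coefficient = 1
x_1 = 1.8750, f(x_1) = 12.359619, coefficient = 4
x_2 = 3.2500, f(x_2) = 111.566406, coefficient = 1

I ≈ (1.375000/3) × 161.067383 = 73.822550
Exact value: 72.511914
Error: 1.310636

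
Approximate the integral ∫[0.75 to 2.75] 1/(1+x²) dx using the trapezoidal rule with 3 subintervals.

f(x) = 1/(1+x²)
a = 0.75, b = 2.75, n = 3
h = (b - a)/n = 0.666667

Trapezoidal rule: (h/2)[f(x₀) + 2f(x₁) + 2f(x₂) + ... + f(xₙ)]

x_0 = 0.7500, f(x_0) = 0.640000, coefficient = 1
x_1 = 1.4167, f(x_1) = 0.332564, coefficient = 2
x_2 = 2.0833, f(x_2) = 0.187256, coefficient = 2
x_3 = 2.7500, f(x_3) = 0.116788, coefficient = 1

I ≈ (0.666667/2) × 1.796428 = 0.598809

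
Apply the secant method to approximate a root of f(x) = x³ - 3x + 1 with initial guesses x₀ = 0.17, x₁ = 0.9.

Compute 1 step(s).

f(x) = x³ - 3x + 1
x₀ = 0.17, x₁ = 0.9

Secant formula: x_{n+1} = x_n - f(x_n)(x_n - x_{n-1})/(f(x_n) - f(x_{n-1}))

Iteration 1:
  f(0.170000) = 0.494913
  f(0.900000) = -0.971000
  x_2 = 0.900000 - (-0.971000)×(0.900000 - 0.170000)/(-0.971000 - 0.494913)
       = 0.416458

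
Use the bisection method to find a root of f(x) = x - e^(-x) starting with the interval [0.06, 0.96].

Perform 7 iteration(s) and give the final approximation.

f(x) = x - e^(-x)
Initial interval: [0.06, 0.96]

Iteration 1:
  c_1 = (0.060000 + 0.960000)/2 = 0.510000
  f(c_1) = f(0.510000) = -0.090496
  f(a) × f(c) ≥ 0, new interval: [0.510000, 0.960000]
Iteration 2:
  c_2 = (0.510000 + 0.960000)/2 = 0.735000
  f(c_2) = f(0.735000) = 0.255495
  f(a) × f(c) < 0, new interval: [0.510000, 0.735000]
Iteration 3:
  c_3 = (0.510000 + 0.735000)/2 = 0.622500
  f(c_3) = f(0.622500) = 0.085899
  f(a) × f(c) < 0, new interval: [0.510000, 0.622500]
Iteration 4:
  c_4 = (0.510000 + 0.622500)/2 = 0.566250
  f(c_4) = f(0.566250) = -0.001400
  f(a) × f(c) ≥ 0, new interval: [0.566250, 0.622500]
Iteration 5:
  c_5 = (0.566250 + 0.622500)/2 = 0.594375
  f(c_5) = f(0.594375) = 0.042468
  f(a) × f(c) < 0, new interval: [0.566250, 0.594375]
Iteration 6:
  c_6 = (0.566250 + 0.594375)/2 = 0.580313
  f(c_6) = f(0.580313) = 0.020589
  f(a) × f(c) < 0, new interval: [0.566250, 0.580313]
Iteration 7:
  c_7 = (0.566250 + 0.580313)/2 = 0.573281
  f(c_7) = f(0.573281) = 0.009608
  f(a) × f(c) < 0, new interval: [0.566250, 0.573281]

After 7 iteration(s), the approximation is c_7 = 0.573281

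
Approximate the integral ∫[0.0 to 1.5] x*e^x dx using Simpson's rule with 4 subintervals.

f(x) = x*e^x
a = 0.0, b = 1.5, n = 4
h = (b - a)/n = 0.375000

Simpson's rule: (h/3)[f(x₀) + 4f(x₁) + 2f(x₂) + ... + f(xₙ)]

x_0 = 0.0000, f(x_0) = 0.000000, coefficient = 1
x_1 = 0.3750, f(x_1) = 0.545622, coefficient = 4
x_2 = 0.7500, f(x_2) = 1.587750, coefficient = 2
x_3 = 1.1250, f(x_3) = 3.465244, coefficient = 4
x_4 = 1.5000, f(x_4) = 6.722534, coefficient = 1

I ≈ (0.375000/3) × 25.941497 = 3.242687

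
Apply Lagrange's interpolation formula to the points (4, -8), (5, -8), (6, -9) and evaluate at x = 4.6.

Lagrange interpolation formula:
P(x) = Σ yᵢ × Lᵢ(x)
where Lᵢ(x) = Π_{j≠i} (x - xⱼ)/(xᵢ - xⱼ)

L_0(4.6) = (4.6 - 5)/(4 - 5) × (4.6 - 6)/(4 - 6) = 0.280000
L_1(4.6) = (4.6 - 4)/(5 - 4) × (4.6 - 6)/(5 - 6) = 0.840000
L_2(4.6) = (4.6 - 4)/(6 - 4) × (4.6 - 5)/(6 - 5) = -0.120000

P(4.6) = (-8)×L_0(4.6) + (-8)×L_1(4.6) + (-9)×L_2(4.6)
P(4.6) = -7.880000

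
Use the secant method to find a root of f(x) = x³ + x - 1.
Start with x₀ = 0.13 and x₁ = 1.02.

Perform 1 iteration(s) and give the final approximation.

f(x) = x³ + x - 1
x₀ = 0.13, x₁ = 1.02

Secant formula: x_{n+1} = x_n - f(x_n)(x_n - x_{n-1})/(f(x_n) - f(x_{n-1}))

Iteration 1:
  f(0.130000) = -0.867803
  f(1.020000) = 1.081208
  x_2 = 1.020000 - 1.081208×(1.020000 - 0.130000)/(1.081208 - (-0.867803))
       = 0.526275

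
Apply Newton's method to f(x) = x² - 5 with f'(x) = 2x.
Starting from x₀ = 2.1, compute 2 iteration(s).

f(x) = x² - 5
f'(x) = 2x
x₀ = 2.1

Newton-Raphson formula: x_{n+1} = x_n - f(x_n)/f'(x_n)

Iteration 1:
  f(2.100000) = -0.590000
  f'(2.100000) = 4.200000
  x_1 = 2.100000 - (-0.590000)/4.200000 = 2.240476
Iteration 2:
  f(2.240476) = 0.019734
  f'(2.240476) = 4.480952
  x_2 = 2.240476 - 0.019734/4.480952 = 2.236072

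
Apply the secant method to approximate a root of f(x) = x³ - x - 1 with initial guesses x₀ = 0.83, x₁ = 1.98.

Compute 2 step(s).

f(x) = x³ - x - 1
x₀ = 0.83, x₁ = 1.98

Secant formula: x_{n+1} = x_n - f(x_n)(x_n - x_{n-1})/(f(x_n) - f(x_{n-1}))

Iteration 1:
  f(0.830000) = -1.258213
  f(1.980000) = 4.782392
  x_2 = 1.980000 - 4.782392×(1.980000 - 0.830000)/(4.782392 - (-1.258213))
       = 1.069536
Iteration 2:
  f(1.980000) = 4.782392
  f(1.069536) = -0.846085
  x_3 = 1.069536 - (-0.846085)×(1.069536 - 1.980000)/(-0.846085 - 4.782392)
       = 1.206399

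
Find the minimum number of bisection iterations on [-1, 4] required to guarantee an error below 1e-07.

We need (b-a)/2^n ≤ 1e-07
(4 - (-1))/2^n ≤ 1e-07
5/2^n ≤ 1e-07
2^n ≥ 50000000
n ≥ log₂(50000000) = 25.58
n ≥ 26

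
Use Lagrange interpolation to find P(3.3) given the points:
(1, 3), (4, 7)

Lagrange interpolation formula:
P(x) = Σ yᵢ × Lᵢ(x)
where Lᵢ(x) = Π_{j≠i} (x - xⱼ)/(xᵢ - xⱼ)

L_0(3.3) = (3.3 - 4)/(1 - 4) = 0.233333
L_1(3.3) = (3.3 - 1)/(4 - 1) = 0.766667

P(3.3) = 3×L_0(3.3) + 7×L_1(3.3)
P(3.3) = 6.066667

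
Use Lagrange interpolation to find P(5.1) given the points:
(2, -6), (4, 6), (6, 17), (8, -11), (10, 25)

Lagrange interpolation formula:
P(x) = Σ yᵢ × Lᵢ(x)
where Lᵢ(x) = Π_{j≠i} (x - xⱼ)/(xᵢ - xⱼ)

L_0(5.1) = (5.1 - 4)/(2 - 4) × (5.1 - 6)/(2 - 6) × (5.1 - 8)/(2 - 8) × (5.1 - 10)/(2 - 10) = -0.036635
L_1(5.1) = (5.1 - 2)/(4 - 2) × (5.1 - 6)/(4 - 6) × (5.1 - 8)/(4 - 8) × (5.1 - 10)/(4 - 10) = 0.412978
L_2(5.1) = (5.1 - 2)/(6 - 2) × (5.1 - 4)/(6 - 4) × (5.1 - 8)/(6 - 8) × (5.1 - 10)/(6 - 10) = 0.757127
L_3(5.1) = (5.1 - 2)/(8 - 2) × (5.1 - 4)/(8 - 4) × (5.1 - 6)/(8 - 6) × (5.1 - 10)/(8 - 10) = -0.156647
L_4(5.1) = (5.1 - 2)/(10 - 2) × (5.1 - 4)/(10 - 4) × (5.1 - 6)/(10 - 6) × (5.1 - 8)/(10 - 8) = 0.023177

P(5.1) = (-6)×L_0(5.1) + 6×L_1(5.1) + 17×L_2(5.1) + (-11)×L_3(5.1) + 25×L_4(5.1)
P(5.1) = 17.871380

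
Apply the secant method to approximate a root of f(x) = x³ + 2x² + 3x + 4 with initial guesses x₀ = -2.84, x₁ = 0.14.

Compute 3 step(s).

f(x) = x³ + 2x² + 3x + 4
x₀ = -2.84, x₁ = 0.14

Secant formula: x_{n+1} = x_n - f(x_n)(x_n - x_{n-1})/(f(x_n) - f(x_{n-1}))

Iteration 1:
  f(-2.840000) = -11.295104
  f(0.140000) = 4.461944
  x_2 = 0.140000 - 4.461944×(0.140000 - (-2.840000))/(4.461944 - (-11.295104))
       = -0.703851
Iteration 2:
  f(0.140000) = 4.461944
  f(-0.703851) = 2.530568
  x_3 = -0.703851 - 2.530568×(-0.703851 - 0.140000)/(2.530568 - 4.461944)
       = -1.809498
Iteration 3:
  f(-0.703851) = 2.530568
  f(-1.809498) = -0.804737
  x_4 = -1.809498 - (-0.804737)×(-1.809498 - (-0.703851))/(-0.804737 - 2.530568)
       = -1.542729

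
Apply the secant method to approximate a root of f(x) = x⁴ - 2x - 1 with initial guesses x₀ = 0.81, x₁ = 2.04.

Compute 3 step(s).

f(x) = x⁴ - 2x - 1
x₀ = 0.81, x₁ = 2.04

Secant formula: x_{n+1} = x_n - f(x_n)(x_n - x_{n-1})/(f(x_n) - f(x_{n-1}))

Iteration 1:
  f(0.810000) = -2.189533
  f(2.040000) = 12.238915
  x_2 = 2.040000 - 12.238915×(2.040000 - 0.810000)/(12.238915 - (-2.189533))
       = 0.996654
Iteration 2:
  f(2.040000) = 12.238915
  f(0.996654) = -2.006625
  x_3 = 0.996654 - (-2.006625)×(0.996654 - 2.040000)/(-2.006625 - 12.238915)
       = 1.143619
Iteration 3:
  f(0.996654) = -2.006625
  f(1.143619) = -1.576727
  x_4 = 1.143619 - (-1.576727)×(1.143619 - 0.996654)/(-1.576727 - (-2.006625))
       = 1.682641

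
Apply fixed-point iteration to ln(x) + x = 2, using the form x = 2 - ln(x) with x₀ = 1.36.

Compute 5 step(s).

Equation: ln(x) + x = 2
Fixed-point form: x = 2 - ln(x)
x₀ = 1.36

x_1 = g(1.360000) = 1.692515
x_2 = g(1.692515) = 1.473784
x_3 = g(1.473784) = 1.612167
x_4 = g(1.612167) = 1.522421
x_5 = g(1.522421) = 1.579698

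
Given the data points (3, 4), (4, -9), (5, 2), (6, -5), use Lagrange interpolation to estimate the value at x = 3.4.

Lagrange interpolation formula:
P(x) = Σ yᵢ × Lᵢ(x)
where Lᵢ(x) = Π_{j≠i} (x - xⱼ)/(xᵢ - xⱼ)

L_0(3.4) = (3.4 - 4)/(3 - 4) × (3.4 - 5)/(3 - 5) × (3.4 - 6)/(3 - 6) = 0.416000
L_1(3.4) = (3.4 - 3)/(4 - 3) × (3.4 - 5)/(4 - 5) × (3.4 - 6)/(4 - 6) = 0.832000
L_2(3.4) = (3.4 - 3)/(5 - 3) × (3.4 - 4)/(5 - 4) × (3.4 - 6)/(5 - 6) = -0.312000
L_3(3.4) = (3.4 - 3)/(6 - 3) × (3.4 - 4)/(6 - 4) × (3.4 - 5)/(6 - 5) = 0.064000

P(3.4) = 4×L_0(3.4) + (-9)×L_1(3.4) + 2×L_2(3.4) + (-5)×L_3(3.4)
P(3.4) = -6.768000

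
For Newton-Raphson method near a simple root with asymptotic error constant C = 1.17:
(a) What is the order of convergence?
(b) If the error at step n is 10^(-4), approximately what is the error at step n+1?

(a) Newton-Raphson has quadratic (order 2) convergence near simple roots.
    This means |e_{n+1}| ≈ C|e_n|².

(b) With |e_n| = 10^(-4) and C = 1.17:
    |e_{n+1}| ≈ 1.17 × (10^(-4))² = 1.17 × 10^(-8)

(a) 2 (quadratic); (b) |e_{n+1}| ≈ 1.170e-08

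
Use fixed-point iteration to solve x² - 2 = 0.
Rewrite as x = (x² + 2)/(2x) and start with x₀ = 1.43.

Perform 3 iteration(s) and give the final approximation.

Equation: x² - 2 = 0
Fixed-point form: x = (x² + 2)/(2x)
x₀ = 1.43

x_1 = g(1.430000) = 1.414301
x_2 = g(1.414301) = 1.414214
x_3 = g(1.414214) = 1.414214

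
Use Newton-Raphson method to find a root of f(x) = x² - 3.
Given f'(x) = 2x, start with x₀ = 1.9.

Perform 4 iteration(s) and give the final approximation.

f(x) = x² - 3
f'(x) = 2x
x₀ = 1.9

Newton-Raphson formula: x_{n+1} = x_n - f(x_n)/f'(x_n)

Iteration 1:
  f(1.900000) = 0.610000
  f'(1.900000) = 3.800000
  x_1 = 1.900000 - 0.610000/3.800000 = 1.739474
Iteration 2:
  f(1.739474) = 0.025769
  f'(1.739474) = 3.478947
  x_2 = 1.739474 - 0.025769/3.478947 = 1.732067
Iteration 3:
  f(1.732067) = 0.000055
  f'(1.732067) = 3.464133
  x_3 = 1.732067 - 0.000055/3.464133 = 1.732051
Iteration 4:
  f(1.732051) = 0.000000
  f'(1.732051) = 3.464102
  x_4 = 1.732051 - 0.000000/3.464102 = 1.732051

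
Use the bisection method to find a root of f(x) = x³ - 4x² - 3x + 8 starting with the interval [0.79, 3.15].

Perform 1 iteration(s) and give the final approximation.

f(x) = x³ - 4x² - 3x + 8
Initial interval: [0.79, 3.15]

Iteration 1:
  c_1 = (0.790000 + 3.150000)/2 = 1.970000
  f(c_1) = f(1.970000) = -5.788227
  f(a) × f(c) < 0, new interval: [0.790000, 1.970000]

After 1 iteration(s), the approximation is c_1 = 1.970000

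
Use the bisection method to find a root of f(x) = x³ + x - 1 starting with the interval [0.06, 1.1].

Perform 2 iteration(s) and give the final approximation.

f(x) = x³ + x - 1
Initial interval: [0.06, 1.1]

Iteration 1:
  c_1 = (0.060000 + 1.100000)/2 = 0.580000
  f(c_1) = f(0.580000) = -0.224888
  f(a) × f(c) ≥ 0, new interval: [0.580000, 1.100000]
Iteration 2:
  c_2 = (0.580000 + 1.100000)/2 = 0.840000
  f(c_2) = f(0.840000) = 0.432704
  f(a) × f(c) < 0, new interval: [0.580000, 0.840000]

After 2 iteration(s), the approximation is c_2 = 0.840000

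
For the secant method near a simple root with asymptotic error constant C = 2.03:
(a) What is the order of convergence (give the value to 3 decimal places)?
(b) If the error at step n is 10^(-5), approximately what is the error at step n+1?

(a) Secant method has superlinear convergence with order φ = (1+√5)/2 ≈ 1.618.
    This means |e_{n+1}| ≈ C|e_n|^1.618.

(b) With |e_n| = 10^(-5) and C = 2.03:
    |e_{n+1}| ≈ 2.03 × (10^(-5))^1.618 = 2.03 × 10^(-8.09)

(a) ≈ 1.618 (golden ratio); (b) |e_{n+1}| ≈ 1.649e-08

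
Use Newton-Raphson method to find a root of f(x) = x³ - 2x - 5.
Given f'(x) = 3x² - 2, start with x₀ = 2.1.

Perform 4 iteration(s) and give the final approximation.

f(x) = x³ - 2x - 5
f'(x) = 3x² - 2
x₀ = 2.1

Newton-Raphson formula: x_{n+1} = x_n - f(x_n)/f'(x_n)

Iteration 1:
  f(2.100000) = 0.061000
  f'(2.100000) = 11.230000
  x_1 = 2.100000 - 0.061000/11.230000 = 2.094568
Iteration 2:
  f(2.094568) = 0.000186
  f'(2.094568) = 11.161647
  x_2 = 2.094568 - 0.000186/11.161647 = 2.094551
Iteration 3:
  f(2.094551) = 0.000000
  f'(2.094551) = 11.161438
  x_3 = 2.094551 - 0.000000/11.161438 = 2.094551
Iteration 4:
  f(2.094551) = 0.000000
  f'(2.094551) = 11.161438
  x_4 = 2.094551 - 0.000000/11.161438 = 2.094551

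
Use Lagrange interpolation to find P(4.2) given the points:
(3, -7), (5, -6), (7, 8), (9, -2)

Lagrange interpolation formula:
P(x) = Σ yᵢ × Lᵢ(x)
where Lᵢ(x) = Π_{j≠i} (x - xⱼ)/(xᵢ - xⱼ)

L_0(4.2) = (4.2 - 5)/(3 - 5) × (4.2 - 7)/(3 - 7) × (4.2 - 9)/(3 - 9) = 0.224000
L_1(4.2) = (4.2 - 3)/(5 - 3) × (4.2 - 7)/(5 - 7) × (4.2 - 9)/(5 - 9) = 1.008000
L_2(4.2) = (4.2 - 3)/(7 - 3) × (4.2 - 5)/(7 - 5) × (4.2 - 9)/(7 - 9) = -0.288000
L_3(4.2) = (4.2 - 3)/(9 - 3) × (4.2 - 5)/(9 - 5) × (4.2 - 7)/(9 - 7) = 0.056000

P(4.2) = (-7)×L_0(4.2) + (-6)×L_1(4.2) + 8×L_2(4.2) + (-2)×L_3(4.2)
P(4.2) = -10.032000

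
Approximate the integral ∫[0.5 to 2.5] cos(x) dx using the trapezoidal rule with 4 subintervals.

f(x) = cos(x)
a = 0.5, b = 2.5, n = 4
h = (b - a)/n = 0.500000

Trapezoidal rule: (h/2)[f(x₀) + 2f(x₁) + 2f(x₂) + ... + f(xₙ)]

x_0 = 0.5000, f(x_0) = 0.877583, coefficient = 1
x_1 = 1.0000, f(x_1) = 0.540302, coefficient = 2
x_2 = 1.5000, f(x_2) = 0.070737, coefficient = 2
x_3 = 2.0000, f(x_3) = -0.416147, coefficient = 2
x_4 = 2.5000, f(x_4) = -0.801144, coefficient = 1

I ≈ (0.500000/2) × 0.466224 = 0.116556
Exact value: 0.119047
Error: 0.002491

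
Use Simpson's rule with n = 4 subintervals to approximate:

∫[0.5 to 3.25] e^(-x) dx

f(x) = e^(-x)
a = 0.5, b = 3.25, n = 4
h = (b - a)/n = 0.687500

Simpson's rule: (h/3)[f(x₀) + 4f(x₁) + 2f(x₂) + ... + f(xₙ)]

x_0 = 0.5000, f(x_0) = 0.606531, coefficient = 1
x_1 = 1.1875, f(x_1) = 0.304983, coefficient = 4
x_2 = 1.8750, f(x_2) = 0.153355, coefficient = 2
x_3 = 2.5625, f(x_3) = 0.077112, coefficient = 4
x_4 = 3.2500, f(x_4) = 0.038774, coefficient = 1

I ≈ (0.687500/3) × 2.480393 = 0.568423
Exact value: 0.567756
Error: 0.000667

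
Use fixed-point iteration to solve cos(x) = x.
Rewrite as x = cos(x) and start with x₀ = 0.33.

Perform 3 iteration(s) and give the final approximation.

Equation: cos(x) = x
Fixed-point form: x = cos(x)
x₀ = 0.33

x_1 = g(0.330000) = 0.946042
x_2 = g(0.946042) = 0.584898
x_3 = g(0.584898) = 0.833769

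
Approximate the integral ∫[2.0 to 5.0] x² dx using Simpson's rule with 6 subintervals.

f(x) = x²
a = 2.0, b = 5.0, n = 6
h = (b - a)/n = 0.500000

Simpson's rule: (h/3)[f(x₀) + 4f(x₁) + 2f(x₂) + ... + f(xₙ)]

x_0 = 2.0000, f(x_0) = 4.000000, coefficient = 1
x_1 = 2.5000, f(x_1) = 6.250000, coefficient = 4
x_2 = 3.0000, f(x_2) = 9.000000, coefficient = 2
x_3 = 3.5000, f(x_3) = 12.250000, coefficient = 4
x_4 = 4.0000, f(x_4) = 16.000000, coefficient = 2
x_5 = 4.5000, f(x_5) = 20.250000, coefficient = 4
x_6 = 5.0000, f(x_6) = 25.000000, coefficient = 1

I ≈ (0.500000/3) × 234.000000 = 39.000000
Exact value: 39.000000
Error: 0.000000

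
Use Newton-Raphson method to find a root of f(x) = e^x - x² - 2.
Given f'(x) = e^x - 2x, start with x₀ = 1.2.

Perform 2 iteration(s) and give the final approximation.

f(x) = e^x - x² - 2
f'(x) = e^x - 2x
x₀ = 1.2

Newton-Raphson formula: x_{n+1} = x_n - f(x_n)/f'(x_n)

Iteration 1:
  f(1.200000) = -0.119883
  f'(1.200000) = 0.920117
  x_1 = 1.200000 - (-0.119883)/0.920117 = 1.330291
Iteration 2:
  f(1.330291) = 0.012470
  f'(1.330291) = 1.121562
  x_2 = 1.330291 - 0.012470/1.121562 = 1.319173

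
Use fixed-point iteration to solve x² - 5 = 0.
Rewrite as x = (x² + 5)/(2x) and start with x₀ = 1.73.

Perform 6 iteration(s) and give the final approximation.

Equation: x² - 5 = 0
Fixed-point form: x = (x² + 5)/(2x)
x₀ = 1.73

x_1 = g(1.730000) = 2.310087
x_2 = g(2.310087) = 2.237254
x_3 = g(2.237254) = 2.236068
x_4 = g(2.236068) = 2.236068
x_5 = g(2.236068) = 2.236068
x_6 = g(2.236068) = 2.236068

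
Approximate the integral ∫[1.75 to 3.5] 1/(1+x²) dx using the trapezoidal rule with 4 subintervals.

f(x) = 1/(1+x²)
a = 1.75, b = 3.5, n = 4
h = (b - a)/n = 0.437500

Trapezoidal rule: (h/2)[f(x₀) + 2f(x₁) + 2f(x₂) + ... + f(xₙ)]

x_0 = 1.7500, f(x_0) = 0.246154, coefficient = 1
x_1 = 2.1875, f(x_1) = 0.172856, coefficient = 2
x_2 = 2.6250, f(x_2) = 0.126733, coefficient = 2
x_3 = 3.0625, f(x_3) = 0.096349, coefficient = 2
x_4 = 3.5000, f(x_4) = 0.075472, coefficient = 1

I ≈ (0.437500/2) × 1.113502 = 0.243579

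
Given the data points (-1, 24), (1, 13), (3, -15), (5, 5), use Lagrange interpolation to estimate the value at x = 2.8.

Lagrange interpolation formula:
P(x) = Σ yᵢ × Lᵢ(x)
where Lᵢ(x) = Π_{j≠i} (x - xⱼ)/(xᵢ - xⱼ)

L_0(2.8) = (2.8 - 1)/(-1 - 1) × (2.8 - 3)/(-1 - 3) × (2.8 - 5)/(-1 - 5) = -0.016500
L_1(2.8) = (2.8 - (-1))/(1 - (-1)) × (2.8 - 3)/(1 - 3) × (2.8 - 5)/(1 - 5) = 0.104500
L_2(2.8) = (2.8 - (-1))/(3 - (-1)) × (2.8 - 1)/(3 - 1) × (2.8 - 5)/(3 - 5) = 0.940500
L_3(2.8) = (2.8 - (-1))/(5 - (-1)) × (2.8 - 1)/(5 - 1) × (2.8 - 3)/(5 - 3) = -0.028500

P(2.8) = 24×L_0(2.8) + 13×L_1(2.8) + (-15)×L_2(2.8) + 5×L_3(2.8)
P(2.8) = -13.287500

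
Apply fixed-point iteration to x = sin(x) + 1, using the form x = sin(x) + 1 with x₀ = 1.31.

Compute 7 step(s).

Equation: x = sin(x) + 1
Fixed-point form: x = sin(x) + 1
x₀ = 1.31

x_1 = g(1.310000) = 1.966185
x_2 = g(1.966185) = 1.922847
x_3 = g(1.922847) = 1.938668
x_4 = g(1.938668) = 1.933095
x_5 = g(1.933095) = 1.935085
x_6 = g(1.935085) = 1.934378
x_7 = g(1.934378) = 1.934629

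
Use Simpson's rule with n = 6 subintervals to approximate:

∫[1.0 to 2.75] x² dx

f(x) = x²
a = 1.0, b = 2.75, n = 6
h = (b - a)/n = 0.291667

Simpson's rule: (h/3)[f(x₀) + 4f(x₁) + 2f(x₂) + ... + f(xₙ)]

x_0 = 1.0000, f(x_0) = 1.000000, coefficient = 1
x_1 = 1.2917, f(x_1) = 1.668403, coefficient = 4
x_2 = 1.5833, f(x_2) = 2.506944, coefficient = 2
x_3 = 1.8750, f(x_3) = 3.515625, coefficient = 4
x_4 = 2.1667, f(x_4) = 4.694444, coefficient = 2
x_5 = 2.4583, f(x_5) = 6.043403, coefficient = 4
x_6 = 2.7500, f(x_6) = 7.562500, coefficient = 1

I ≈ (0.291667/3) × 67.875000 = 6.598958
Exact value: 6.598958
Error: 0.000000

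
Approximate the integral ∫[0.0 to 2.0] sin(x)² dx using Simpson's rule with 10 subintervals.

f(x) = sin(x)²
a = 0.0, b = 2.0, n = 10
h = (b - a)/n = 0.200000

Simpson's rule: (h/3)[f(x₀) + 4f(x₁) + 2f(x₂) + ... + f(xₙ)]

x_0 = 0.0000, f(x_0) = 0.000000, coefficient = 1
x_1 = 0.2000, f(x_1) = 0.039470, coefficient = 4
x_2 = 0.4000, f(x_2) = 0.151647, coefficient = 2
x_3 = 0.6000, f(x_3) = 0.318821, coefficient = 4
x_4 = 0.8000, f(x_4) = 0.514600, coefficient = 2
x_5 = 1.0000, f(x_5) = 0.708073, coefficient = 4
x_6 = 1.2000, f(x_6) = 0.868697, coefficient = 2
x_7 = 1.4000, f(x_7) = 0.971111, coefficient = 4
x_8 = 1.6000, f(x_8) = 0.999147, coefficient = 2
x_9 = 1.8000, f(x_9) = 0.948379, coefficient = 4
x_10 = 2.0000, f(x_10) = 0.826822, coefficient = 1

I ≈ (0.200000/3) × 17.838421 = 1.189228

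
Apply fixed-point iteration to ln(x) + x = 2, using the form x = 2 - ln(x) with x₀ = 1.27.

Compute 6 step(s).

Equation: ln(x) + x = 2
Fixed-point form: x = 2 - ln(x)
x₀ = 1.27

x_1 = g(1.270000) = 1.760983
x_2 = g(1.760983) = 1.434128
x_3 = g(1.434128) = 1.639443
x_4 = g(1.639443) = 1.505643
x_5 = g(1.505643) = 1.590780
x_6 = g(1.590780) = 1.535776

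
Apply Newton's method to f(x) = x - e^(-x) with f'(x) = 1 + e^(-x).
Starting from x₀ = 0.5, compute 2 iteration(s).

f(x) = x - e^(-x)
f'(x) = 1 + e^(-x)
x₀ = 0.5

Newton-Raphson formula: x_{n+1} = x_n - f(x_n)/f'(x_n)

Iteration 1:
  f(0.500000) = -0.106531
  f'(0.500000) = 1.606531
  x_1 = 0.500000 - (-0.106531)/1.606531 = 0.566311
Iteration 2:
  f(0.566311) = -0.001305
  f'(0.566311) = 1.567616
  x_2 = 0.566311 - (-0.001305)/1.567616 = 0.567143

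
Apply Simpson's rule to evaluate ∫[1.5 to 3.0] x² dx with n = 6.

f(x) = x²
a = 1.5, b = 3.0, n = 6
h = (b - a)/n = 0.250000

Simpson's rule: (h/3)[f(x₀) + 4f(x₁) + 2f(x₂) + ... + f(xₙ)]

x_0 = 1.5000, f(x_0) = 2.250000, coefficient = 1
x_1 = 1.7500, f(x_1) = 3.062500, coefficient = 4
x_2 = 2.0000, f(x_2) = 4.000000, coefficient = 2
x_3 = 2.2500, f(x_3) = 5.062500, coefficient = 4
x_4 = 2.5000, f(x_4) = 6.250000, coefficient = 2
x_5 = 2.7500, f(x_5) = 7.562500, coefficient = 4
x_6 = 3.0000, f(x_6) = 9.000000, coefficient = 1

I ≈ (0.250000/3) × 94.500000 = 7.875000
Exact value: 7.875000
Error: 0.000000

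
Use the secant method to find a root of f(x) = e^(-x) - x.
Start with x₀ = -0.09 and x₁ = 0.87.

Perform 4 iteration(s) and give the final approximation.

f(x) = e^(-x) - x
x₀ = -0.09, x₁ = 0.87

Secant formula: x_{n+1} = x_n - f(x_n)(x_n - x_{n-1})/(f(x_n) - f(x_{n-1}))

Iteration 1:
  f(-0.090000) = 1.184174
  f(0.870000) = -0.451048
  x_2 = 0.870000 - (-0.451048)×(0.870000 - (-0.090000))/(-0.451048 - 1.184174)
       = 0.605200
Iteration 2:
  f(0.870000) = -0.451048
  f(0.605200) = -0.059235
  x_3 = 0.605200 - (-0.059235)×(0.605200 - 0.870000)/(-0.059235 - (-0.451048))
       = 0.565167
Iteration 3:
  f(0.605200) = -0.059235
  f(0.565167) = 0.003098
  x_4 = 0.565167 - 0.003098×(0.565167 - 0.605200)/(0.003098 - (-0.059235))
       = 0.567157
Iteration 4:
  f(0.565167) = 0.003098
  f(0.567157) = -0.000021
  x_5 = 0.567157 - (-0.000021)×(0.567157 - 0.565167)/(-0.000021 - 0.003098)
       = 0.567143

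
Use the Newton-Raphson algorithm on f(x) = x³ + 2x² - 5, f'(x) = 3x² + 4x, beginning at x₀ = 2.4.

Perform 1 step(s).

f(x) = x³ + 2x² - 5
f'(x) = 3x² + 4x
x₀ = 2.4

Newton-Raphson formula: x_{n+1} = x_n - f(x_n)/f'(x_n)

Iteration 1:
  f(2.400000) = 20.344000
  f'(2.400000) = 26.880000
  x_1 = 2.400000 - 20.344000/26.880000 = 1.643155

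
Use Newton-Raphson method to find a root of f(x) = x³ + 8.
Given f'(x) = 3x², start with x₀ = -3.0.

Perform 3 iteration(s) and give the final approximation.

f(x) = x³ + 8
f'(x) = 3x²
x₀ = -3.0

Newton-Raphson formula: x_{n+1} = x_n - f(x_n)/f'(x_n)

Iteration 1:
  f(-3.000000) = -19.000000
  f'(-3.000000) = 27.000000
  x_1 = -3.000000 - (-19.000000)/27.000000 = -2.296296
Iteration 2:
  f(-2.296296) = -4.108317
  f'(-2.296296) = 15.818930
  x_2 = -2.296296 - (-4.108317)/15.818930 = -2.036587
Iteration 3:
  f(-2.036587) = -0.447130
  f'(-2.036587) = 12.443065
  x_3 = -2.036587 - (-0.447130)/12.443065 = -2.000653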